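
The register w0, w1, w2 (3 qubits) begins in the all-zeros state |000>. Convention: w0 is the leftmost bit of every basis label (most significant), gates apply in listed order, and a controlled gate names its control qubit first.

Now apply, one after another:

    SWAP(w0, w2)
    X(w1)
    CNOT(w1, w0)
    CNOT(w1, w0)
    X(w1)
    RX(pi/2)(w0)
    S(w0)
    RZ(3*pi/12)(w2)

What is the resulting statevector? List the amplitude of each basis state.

The resulting statevector has amplitude -sqrt(2)*exp(7*I*pi/8)/2 on |000>, -sqrt(2)*exp(7*I*pi/8)/2 on |100>, and 0 on every other basis state. Key observation: the block from step 2 through step 5 cancels to the identity and can be dropped.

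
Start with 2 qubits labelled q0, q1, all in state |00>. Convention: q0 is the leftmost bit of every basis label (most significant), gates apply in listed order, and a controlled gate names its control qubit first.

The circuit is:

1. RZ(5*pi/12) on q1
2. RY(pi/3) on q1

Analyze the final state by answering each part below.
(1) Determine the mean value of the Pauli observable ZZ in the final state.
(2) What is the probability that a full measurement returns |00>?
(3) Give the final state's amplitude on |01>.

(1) The observable ZZ averages to 1/2.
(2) A full measurement returns |00> with probability 3/4.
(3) |01> carries amplitude -exp(19*I*pi/24)/2 in the final state.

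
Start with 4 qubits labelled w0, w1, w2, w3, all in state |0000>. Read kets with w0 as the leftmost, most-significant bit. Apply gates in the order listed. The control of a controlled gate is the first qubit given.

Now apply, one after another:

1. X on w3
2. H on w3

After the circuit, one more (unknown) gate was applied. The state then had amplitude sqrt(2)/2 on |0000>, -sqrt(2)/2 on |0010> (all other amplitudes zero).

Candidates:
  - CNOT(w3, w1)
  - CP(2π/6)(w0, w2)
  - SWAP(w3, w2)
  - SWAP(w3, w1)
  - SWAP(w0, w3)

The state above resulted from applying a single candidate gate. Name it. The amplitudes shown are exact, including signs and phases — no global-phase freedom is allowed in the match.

It was SWAP(w3, w2) that produced the state shown.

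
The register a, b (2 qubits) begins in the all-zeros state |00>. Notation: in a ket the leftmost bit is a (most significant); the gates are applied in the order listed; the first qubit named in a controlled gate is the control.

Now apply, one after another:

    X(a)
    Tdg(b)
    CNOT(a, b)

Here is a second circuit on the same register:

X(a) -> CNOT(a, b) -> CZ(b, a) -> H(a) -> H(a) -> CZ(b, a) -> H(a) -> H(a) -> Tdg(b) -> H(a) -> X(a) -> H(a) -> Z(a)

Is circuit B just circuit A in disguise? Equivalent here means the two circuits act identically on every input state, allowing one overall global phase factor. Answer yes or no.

No — the two circuits implement different unitaries, even allowing a global phase.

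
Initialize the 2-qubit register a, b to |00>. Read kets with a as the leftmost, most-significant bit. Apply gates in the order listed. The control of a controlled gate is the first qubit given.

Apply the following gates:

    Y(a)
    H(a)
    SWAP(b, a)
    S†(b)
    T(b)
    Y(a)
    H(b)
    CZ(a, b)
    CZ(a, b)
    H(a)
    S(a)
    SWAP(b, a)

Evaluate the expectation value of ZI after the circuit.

The observable ZI averages to -sqrt(2)/2.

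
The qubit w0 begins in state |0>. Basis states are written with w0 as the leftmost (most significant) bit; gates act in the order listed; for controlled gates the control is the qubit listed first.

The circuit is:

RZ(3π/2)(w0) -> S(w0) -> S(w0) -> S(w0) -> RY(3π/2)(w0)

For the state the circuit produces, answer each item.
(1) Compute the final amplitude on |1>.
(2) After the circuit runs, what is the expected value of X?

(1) The final state's coefficient on |1> equals -sqrt(2)*exp(I*pi/4)/2.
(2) In the final state, X has expectation -1.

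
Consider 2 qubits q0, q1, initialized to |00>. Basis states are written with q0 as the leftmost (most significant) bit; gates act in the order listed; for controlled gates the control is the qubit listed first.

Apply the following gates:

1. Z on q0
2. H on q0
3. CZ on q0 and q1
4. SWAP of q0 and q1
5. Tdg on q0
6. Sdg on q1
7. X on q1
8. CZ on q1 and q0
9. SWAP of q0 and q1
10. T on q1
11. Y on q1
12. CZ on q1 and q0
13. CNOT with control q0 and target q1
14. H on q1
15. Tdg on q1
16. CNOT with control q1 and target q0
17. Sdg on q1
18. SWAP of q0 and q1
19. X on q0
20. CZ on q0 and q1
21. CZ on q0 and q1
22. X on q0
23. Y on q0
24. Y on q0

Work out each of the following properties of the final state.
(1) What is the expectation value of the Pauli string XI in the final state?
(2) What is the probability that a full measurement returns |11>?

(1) In the final state, XI has expectation -sqrt(2)/2.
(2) A full measurement returns |11> with probability 1/4.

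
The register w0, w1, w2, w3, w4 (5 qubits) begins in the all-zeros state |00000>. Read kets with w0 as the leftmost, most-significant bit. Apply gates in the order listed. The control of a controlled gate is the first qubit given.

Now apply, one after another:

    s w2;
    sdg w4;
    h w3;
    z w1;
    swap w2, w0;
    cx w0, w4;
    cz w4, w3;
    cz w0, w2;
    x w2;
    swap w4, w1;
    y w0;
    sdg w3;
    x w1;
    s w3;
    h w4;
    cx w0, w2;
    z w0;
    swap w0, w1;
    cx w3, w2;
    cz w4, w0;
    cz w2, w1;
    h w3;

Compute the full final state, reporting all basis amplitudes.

The final amplitudes are -sqrt(2)*I/4 on |11000>, sqrt(2)*I/4 on |11001>, -sqrt(2)*I/4 on |11010>, sqrt(2)*I/4 on |11011>, sqrt(2)*I/4 on |11100>, -sqrt(2)*I/4 on |11101>, -sqrt(2)*I/4 on |11110>, sqrt(2)*I/4 on |11111>, and 0 on every other basis state.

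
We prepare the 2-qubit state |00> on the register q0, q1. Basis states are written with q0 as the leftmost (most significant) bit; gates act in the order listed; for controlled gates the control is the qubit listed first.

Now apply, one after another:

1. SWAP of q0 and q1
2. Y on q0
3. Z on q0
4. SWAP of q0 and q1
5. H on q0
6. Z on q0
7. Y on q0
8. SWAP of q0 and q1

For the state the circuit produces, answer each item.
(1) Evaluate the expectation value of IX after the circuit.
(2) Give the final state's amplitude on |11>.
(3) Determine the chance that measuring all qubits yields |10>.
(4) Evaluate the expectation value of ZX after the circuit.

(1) The expectation value of IX is 1.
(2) |11> carries amplitude sqrt(2)/2 in the final state.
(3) Outcome |10> occurs with probability 1/2.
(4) In the final state, ZX has expectation -1.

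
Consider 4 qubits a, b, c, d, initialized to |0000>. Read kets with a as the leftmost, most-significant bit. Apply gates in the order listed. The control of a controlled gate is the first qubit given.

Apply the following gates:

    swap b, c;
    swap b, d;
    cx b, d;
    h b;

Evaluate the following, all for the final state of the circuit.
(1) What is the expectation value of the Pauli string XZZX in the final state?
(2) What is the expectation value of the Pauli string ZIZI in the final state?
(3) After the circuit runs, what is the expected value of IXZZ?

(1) The observable XZZX averages to 0.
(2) The expectation value of ZIZI is 1.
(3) The expectation value of IXZZ is 1.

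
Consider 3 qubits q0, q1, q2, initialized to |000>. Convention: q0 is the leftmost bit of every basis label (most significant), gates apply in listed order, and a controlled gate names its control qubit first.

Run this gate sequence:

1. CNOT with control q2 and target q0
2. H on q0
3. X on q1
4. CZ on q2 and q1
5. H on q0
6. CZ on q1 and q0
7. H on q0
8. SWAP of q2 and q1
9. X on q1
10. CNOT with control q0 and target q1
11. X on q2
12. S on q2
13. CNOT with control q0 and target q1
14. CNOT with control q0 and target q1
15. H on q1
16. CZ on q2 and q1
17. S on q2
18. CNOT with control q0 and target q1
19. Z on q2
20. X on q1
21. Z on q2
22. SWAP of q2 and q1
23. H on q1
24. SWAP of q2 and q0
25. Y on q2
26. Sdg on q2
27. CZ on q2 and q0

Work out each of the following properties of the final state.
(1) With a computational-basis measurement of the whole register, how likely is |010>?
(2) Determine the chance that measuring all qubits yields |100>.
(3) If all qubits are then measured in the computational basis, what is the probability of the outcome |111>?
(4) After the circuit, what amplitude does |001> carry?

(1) A full measurement returns |010> with probability 1/8. Key observation: the block from step 13 through step 14 cancels to the identity and can be dropped.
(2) A full measurement returns |100> with probability 1/8.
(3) Outcome |111> occurs with probability 1/8.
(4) The final state's coefficient on |001> equals -sqrt(2)/4.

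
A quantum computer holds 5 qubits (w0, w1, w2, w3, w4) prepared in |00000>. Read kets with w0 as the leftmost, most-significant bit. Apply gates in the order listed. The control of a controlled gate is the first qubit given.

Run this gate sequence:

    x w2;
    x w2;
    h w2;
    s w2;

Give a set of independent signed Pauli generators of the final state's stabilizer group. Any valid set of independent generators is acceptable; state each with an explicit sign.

The stabilizer group can be generated by +IIYII, +ZIIII, +IZIII, +IIIZI, +IIIIZ, among other valid generating sets. Key observation: the block from step 1 through step 2 cancels to the identity and can be dropped.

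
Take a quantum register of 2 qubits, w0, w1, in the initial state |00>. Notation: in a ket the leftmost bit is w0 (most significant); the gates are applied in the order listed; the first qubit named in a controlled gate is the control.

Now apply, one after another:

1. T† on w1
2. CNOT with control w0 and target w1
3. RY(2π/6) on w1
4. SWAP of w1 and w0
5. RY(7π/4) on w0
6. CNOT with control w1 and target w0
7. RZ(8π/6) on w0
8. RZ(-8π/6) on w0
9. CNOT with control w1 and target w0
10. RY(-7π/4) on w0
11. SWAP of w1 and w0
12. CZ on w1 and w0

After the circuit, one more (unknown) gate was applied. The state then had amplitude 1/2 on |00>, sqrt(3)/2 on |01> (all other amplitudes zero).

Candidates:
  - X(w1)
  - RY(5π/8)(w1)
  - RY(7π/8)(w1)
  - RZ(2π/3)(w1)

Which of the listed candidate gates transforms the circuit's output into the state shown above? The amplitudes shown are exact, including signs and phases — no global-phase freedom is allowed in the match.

It was X(w1) that produced the state shown. Key observation: steps 4-11 multiply out to the identity, so the circuit reduces to the remaining gates.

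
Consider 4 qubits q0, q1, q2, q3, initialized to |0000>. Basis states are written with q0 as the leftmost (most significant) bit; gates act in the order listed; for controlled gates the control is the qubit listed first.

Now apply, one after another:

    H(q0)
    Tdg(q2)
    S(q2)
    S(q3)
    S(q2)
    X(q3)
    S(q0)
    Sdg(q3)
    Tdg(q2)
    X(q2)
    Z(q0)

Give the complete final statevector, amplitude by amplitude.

The final amplitudes are -sqrt(2)*I/2 on |0011>, -sqrt(2)/2 on |1011>, and 0 on every other basis state.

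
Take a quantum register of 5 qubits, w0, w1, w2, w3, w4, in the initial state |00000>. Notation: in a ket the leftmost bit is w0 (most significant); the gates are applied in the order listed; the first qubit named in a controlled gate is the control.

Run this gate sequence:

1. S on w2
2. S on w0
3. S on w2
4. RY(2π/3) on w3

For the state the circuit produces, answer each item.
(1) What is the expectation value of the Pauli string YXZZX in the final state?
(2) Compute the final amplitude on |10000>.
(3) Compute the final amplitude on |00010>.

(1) The expectation value of YXZZX is 0.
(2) The amplitude on |10000> is 0.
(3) The amplitude on |00010> is sqrt(3)/2.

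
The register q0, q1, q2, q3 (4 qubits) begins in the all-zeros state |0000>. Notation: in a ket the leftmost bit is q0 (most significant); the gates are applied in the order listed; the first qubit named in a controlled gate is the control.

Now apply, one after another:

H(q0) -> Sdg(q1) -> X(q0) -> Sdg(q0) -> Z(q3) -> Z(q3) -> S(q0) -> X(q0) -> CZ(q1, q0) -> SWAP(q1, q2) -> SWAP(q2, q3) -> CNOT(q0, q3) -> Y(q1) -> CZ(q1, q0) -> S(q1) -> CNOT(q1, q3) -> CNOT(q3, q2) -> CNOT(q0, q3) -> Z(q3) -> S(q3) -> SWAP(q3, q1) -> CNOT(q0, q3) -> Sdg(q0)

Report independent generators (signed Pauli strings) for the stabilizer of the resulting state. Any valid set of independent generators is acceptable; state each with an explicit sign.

One valid set of independent stabilizer generators is -XIXY, -ZIIZ, -IZII, +IIZZ (any independent generating set of the same group is equally correct). Key observation: gates 3-8 undo each other exactly, leaving only the rest of the circuit to track.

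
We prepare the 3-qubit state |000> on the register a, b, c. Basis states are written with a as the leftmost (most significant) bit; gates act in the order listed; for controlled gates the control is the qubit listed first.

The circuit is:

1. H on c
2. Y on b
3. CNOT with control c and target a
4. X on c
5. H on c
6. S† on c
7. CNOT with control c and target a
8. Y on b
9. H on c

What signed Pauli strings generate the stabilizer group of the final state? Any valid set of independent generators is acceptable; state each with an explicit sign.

One valid set of independent stabilizer generators is +YIZ, +ZIY, +IZI (any independent generating set of the same group is equally correct).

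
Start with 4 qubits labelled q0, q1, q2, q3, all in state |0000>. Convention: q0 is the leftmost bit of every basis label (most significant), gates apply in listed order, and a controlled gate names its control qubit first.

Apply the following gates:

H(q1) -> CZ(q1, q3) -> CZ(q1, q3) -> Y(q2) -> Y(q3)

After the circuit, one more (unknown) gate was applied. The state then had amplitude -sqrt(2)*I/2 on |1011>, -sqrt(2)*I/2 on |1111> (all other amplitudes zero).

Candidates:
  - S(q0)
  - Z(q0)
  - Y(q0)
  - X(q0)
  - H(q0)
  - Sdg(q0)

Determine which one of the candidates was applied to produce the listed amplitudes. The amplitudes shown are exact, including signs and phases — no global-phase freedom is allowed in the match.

The applied gate was Y(q0). Key observation: gates 2-3 undo each other exactly, leaving only the rest of the circuit to track.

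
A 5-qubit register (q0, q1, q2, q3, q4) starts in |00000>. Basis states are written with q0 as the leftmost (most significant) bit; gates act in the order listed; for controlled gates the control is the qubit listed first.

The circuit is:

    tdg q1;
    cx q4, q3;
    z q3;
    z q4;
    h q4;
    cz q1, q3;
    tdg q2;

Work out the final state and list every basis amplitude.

The final amplitudes are sqrt(2)/2 on |00000>, sqrt(2)/2 on |00001>, and 0 on every other basis state.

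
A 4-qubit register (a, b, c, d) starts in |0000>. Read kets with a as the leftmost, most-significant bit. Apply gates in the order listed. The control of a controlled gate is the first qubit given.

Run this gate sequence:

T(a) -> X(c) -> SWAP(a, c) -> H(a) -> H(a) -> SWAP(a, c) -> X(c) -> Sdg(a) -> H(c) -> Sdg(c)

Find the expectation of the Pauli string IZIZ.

In the final state, IZIZ has expectation 1. Key observation: gates 2-7 undo each other exactly, leaving only the rest of the circuit to track.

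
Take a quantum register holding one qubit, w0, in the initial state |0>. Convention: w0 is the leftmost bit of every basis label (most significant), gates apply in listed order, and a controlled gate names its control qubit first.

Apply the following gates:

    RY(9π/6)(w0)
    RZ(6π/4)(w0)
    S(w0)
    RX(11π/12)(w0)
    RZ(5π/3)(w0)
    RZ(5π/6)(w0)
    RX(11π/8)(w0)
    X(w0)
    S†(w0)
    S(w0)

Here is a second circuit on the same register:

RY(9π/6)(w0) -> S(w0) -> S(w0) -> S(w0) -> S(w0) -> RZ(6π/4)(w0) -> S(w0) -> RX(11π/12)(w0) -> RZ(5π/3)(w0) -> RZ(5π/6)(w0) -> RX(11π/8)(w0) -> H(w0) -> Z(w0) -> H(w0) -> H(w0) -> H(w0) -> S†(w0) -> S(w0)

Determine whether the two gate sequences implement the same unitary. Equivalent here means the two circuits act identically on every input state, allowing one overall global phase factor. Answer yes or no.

Yes — the two circuits implement the same unitary up to a global phase.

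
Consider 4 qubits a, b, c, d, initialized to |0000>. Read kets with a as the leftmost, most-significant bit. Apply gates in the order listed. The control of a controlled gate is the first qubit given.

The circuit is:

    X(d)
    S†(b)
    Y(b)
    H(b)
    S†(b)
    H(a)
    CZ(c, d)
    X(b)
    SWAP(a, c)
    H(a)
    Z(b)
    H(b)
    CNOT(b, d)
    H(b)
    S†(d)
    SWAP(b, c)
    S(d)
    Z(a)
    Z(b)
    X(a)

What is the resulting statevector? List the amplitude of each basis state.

After the circuit, the state carries amplitude sqrt(2)*(1 - I)/8 on |0000>, sqrt(2)*(1 + I)/8 on |0001>, sqrt(2)*(-1 + I)/8 on |0010>, sqrt(2)*(1 + I)/8 on |0011>, sqrt(2)*(-1 + I)/8 on |0100>, sqrt(2)*(-1 - I)/8 on |0101>, sqrt(2)*(1 - I)/8 on |0110>, sqrt(2)*(-1 - I)/8 on |0111>, sqrt(2)*(-1 + I)/8 on |1000>, sqrt(2)*(-1 - I)/8 on |1001>, sqrt(2)*(1 - I)/8 on |1010>, sqrt(2)*(-1 - I)/8 on |1011>, sqrt(2)*(1 - I)/8 on |1100>, sqrt(2)*(1 + I)/8 on |1101>, sqrt(2)*(-1 + I)/8 on |1110>, sqrt(2)*(1 + I)/8 on |1111>.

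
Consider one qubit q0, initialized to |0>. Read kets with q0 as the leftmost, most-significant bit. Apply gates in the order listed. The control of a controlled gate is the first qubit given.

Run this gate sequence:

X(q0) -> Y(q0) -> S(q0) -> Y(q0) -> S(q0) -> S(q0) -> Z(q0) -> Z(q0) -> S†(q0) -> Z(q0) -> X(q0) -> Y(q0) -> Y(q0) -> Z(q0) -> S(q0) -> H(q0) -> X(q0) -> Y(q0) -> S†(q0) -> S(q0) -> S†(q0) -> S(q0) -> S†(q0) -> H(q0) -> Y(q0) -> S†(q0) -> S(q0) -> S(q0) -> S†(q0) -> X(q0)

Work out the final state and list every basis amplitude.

The final amplitudes are 1/2 - I/2 on |0>, 1/2 + I/2 on |1>. Key observation: the block from step 6 through step 9 cancels to the identity and can be dropped.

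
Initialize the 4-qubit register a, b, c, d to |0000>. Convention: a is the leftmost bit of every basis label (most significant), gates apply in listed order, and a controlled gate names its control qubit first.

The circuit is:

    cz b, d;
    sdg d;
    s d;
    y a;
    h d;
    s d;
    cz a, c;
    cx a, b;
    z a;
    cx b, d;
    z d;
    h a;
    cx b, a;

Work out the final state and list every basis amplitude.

After the circuit, the state carries amplitude -1/2 on |0100>, -I/2 on |0101>, 1/2 on |1100>, I/2 on |1101>, and 0 on every other basis state.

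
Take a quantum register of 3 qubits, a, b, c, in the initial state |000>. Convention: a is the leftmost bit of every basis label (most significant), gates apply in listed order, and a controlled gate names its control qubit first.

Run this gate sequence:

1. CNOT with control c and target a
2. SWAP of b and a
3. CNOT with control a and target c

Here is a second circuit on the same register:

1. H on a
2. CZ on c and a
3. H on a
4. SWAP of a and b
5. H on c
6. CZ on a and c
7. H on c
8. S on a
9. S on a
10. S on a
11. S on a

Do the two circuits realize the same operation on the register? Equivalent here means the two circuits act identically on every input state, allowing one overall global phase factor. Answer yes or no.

Yes — the two circuits implement the same unitary up to a global phase.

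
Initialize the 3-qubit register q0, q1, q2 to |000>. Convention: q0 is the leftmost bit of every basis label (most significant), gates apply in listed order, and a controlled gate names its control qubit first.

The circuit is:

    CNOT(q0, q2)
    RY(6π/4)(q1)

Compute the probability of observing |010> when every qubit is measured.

Outcome |010> occurs with probability 1/2.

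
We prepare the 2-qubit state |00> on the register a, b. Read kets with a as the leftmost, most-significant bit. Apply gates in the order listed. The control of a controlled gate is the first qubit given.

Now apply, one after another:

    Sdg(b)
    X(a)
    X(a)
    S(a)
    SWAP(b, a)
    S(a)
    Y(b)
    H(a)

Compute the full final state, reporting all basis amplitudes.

The final amplitudes are 0 on |00>, sqrt(2)*I/2 on |01>, 0 on |10>, sqrt(2)*I/2 on |11>. Key observation: the block from step 2 through step 3 cancels to the identity and can be dropped.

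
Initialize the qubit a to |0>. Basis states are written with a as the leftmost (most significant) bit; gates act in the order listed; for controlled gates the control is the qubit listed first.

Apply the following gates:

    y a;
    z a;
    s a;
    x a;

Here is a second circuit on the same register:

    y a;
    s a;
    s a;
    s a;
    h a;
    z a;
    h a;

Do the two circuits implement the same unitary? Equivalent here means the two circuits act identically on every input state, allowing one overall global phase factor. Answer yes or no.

Yes: on every input state the two circuits agree up to one overall phase factor.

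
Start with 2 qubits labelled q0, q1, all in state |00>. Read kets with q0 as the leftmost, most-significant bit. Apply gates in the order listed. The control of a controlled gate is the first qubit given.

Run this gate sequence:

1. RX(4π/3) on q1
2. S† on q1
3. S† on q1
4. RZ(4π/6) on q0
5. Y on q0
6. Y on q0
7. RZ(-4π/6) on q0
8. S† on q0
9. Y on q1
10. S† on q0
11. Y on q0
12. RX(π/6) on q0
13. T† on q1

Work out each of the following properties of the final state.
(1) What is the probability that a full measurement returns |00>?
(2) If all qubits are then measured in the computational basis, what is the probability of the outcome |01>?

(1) The probability of measuring |00> is 3/8 - 3*sqrt(3)/16. Key observation: gates 4-7 undo each other exactly, leaving only the rest of the circuit to track.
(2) The probability of measuring |01> is 1/8 - sqrt(3)/16.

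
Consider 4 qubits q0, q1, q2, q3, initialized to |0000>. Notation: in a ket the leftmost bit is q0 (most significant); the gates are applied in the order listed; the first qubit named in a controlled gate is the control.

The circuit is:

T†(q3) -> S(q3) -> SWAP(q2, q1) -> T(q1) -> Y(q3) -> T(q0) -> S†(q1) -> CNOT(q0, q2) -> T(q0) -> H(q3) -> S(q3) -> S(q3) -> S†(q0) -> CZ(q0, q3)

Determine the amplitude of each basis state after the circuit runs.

The final amplitudes are sqrt(2)*I/2 on |0000>, sqrt(2)*I/2 on |0001>, and 0 on every other basis state.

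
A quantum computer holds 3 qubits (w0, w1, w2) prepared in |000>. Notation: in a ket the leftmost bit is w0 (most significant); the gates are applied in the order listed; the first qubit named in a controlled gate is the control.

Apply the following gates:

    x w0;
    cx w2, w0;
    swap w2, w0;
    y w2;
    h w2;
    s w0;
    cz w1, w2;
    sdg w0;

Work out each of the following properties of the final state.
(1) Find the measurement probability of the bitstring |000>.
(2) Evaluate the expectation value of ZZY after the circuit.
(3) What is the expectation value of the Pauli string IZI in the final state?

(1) The probability of measuring |000> is 1/2.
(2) The expectation value of ZZY is 0.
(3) In the final state, IZI has expectation 1.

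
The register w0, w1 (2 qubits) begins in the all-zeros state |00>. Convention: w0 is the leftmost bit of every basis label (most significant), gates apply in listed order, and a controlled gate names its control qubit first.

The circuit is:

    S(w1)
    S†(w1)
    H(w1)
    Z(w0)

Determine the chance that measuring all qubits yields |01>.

The probability of measuring |01> is 1/2.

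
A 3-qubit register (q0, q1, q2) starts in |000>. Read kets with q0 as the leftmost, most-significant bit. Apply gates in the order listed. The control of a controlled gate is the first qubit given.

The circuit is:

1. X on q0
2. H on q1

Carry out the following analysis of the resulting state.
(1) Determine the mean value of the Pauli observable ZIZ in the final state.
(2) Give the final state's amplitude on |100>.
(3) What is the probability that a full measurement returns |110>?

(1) The expectation value of ZIZ is -1.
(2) The final state's coefficient on |100> equals sqrt(2)/2.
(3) Outcome |110> occurs with probability 1/2.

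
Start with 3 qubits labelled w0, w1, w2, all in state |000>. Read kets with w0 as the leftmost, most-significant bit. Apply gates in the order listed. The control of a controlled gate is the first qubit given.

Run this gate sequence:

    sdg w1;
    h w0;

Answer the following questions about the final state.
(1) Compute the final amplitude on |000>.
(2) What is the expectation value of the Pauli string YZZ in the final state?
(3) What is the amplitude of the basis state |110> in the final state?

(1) The amplitude on |000> is sqrt(2)/2.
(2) In the final state, YZZ has expectation 0.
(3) |110> carries amplitude 0 in the final state.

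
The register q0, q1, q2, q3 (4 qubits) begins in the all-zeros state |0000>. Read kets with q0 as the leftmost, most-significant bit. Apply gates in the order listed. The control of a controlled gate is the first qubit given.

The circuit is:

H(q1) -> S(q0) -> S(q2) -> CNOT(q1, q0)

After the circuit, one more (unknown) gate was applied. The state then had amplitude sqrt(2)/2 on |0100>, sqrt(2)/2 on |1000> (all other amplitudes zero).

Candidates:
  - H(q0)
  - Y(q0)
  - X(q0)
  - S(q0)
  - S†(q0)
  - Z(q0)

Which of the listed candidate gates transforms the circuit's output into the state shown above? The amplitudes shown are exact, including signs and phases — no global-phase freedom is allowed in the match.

The unique candidate consistent with the amplitudes is X(q0).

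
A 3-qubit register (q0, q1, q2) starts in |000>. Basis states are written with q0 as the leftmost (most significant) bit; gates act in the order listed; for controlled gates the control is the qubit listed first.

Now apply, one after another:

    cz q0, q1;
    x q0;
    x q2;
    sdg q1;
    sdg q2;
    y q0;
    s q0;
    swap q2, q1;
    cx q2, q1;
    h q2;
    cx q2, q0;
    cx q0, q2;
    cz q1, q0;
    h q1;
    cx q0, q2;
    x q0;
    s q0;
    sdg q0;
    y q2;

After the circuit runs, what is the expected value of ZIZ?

The expectation value of ZIZ is 1.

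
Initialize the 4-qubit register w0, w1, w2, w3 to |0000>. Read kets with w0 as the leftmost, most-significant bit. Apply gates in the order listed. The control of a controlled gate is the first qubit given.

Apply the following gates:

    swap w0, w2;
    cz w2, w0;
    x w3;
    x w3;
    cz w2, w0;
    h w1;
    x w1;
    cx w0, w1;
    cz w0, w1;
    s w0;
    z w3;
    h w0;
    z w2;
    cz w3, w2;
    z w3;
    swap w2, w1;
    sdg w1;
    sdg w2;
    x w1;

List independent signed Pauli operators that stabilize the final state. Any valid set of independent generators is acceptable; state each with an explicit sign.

One valid set of independent stabilizer generators is +XIII, -IIYI, -IZII, +IIIZ (any independent generating set of the same group is equally correct). Key observation: gates 2-5 undo each other exactly, leaving only the rest of the circuit to track.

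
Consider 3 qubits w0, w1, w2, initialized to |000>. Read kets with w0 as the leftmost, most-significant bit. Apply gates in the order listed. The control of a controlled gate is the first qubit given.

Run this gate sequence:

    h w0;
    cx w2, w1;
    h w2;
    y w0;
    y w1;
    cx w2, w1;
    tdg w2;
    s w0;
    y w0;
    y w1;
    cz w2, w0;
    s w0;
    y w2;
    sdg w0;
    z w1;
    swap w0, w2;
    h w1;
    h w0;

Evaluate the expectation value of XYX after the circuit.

In the final state, XYX has expectation 0.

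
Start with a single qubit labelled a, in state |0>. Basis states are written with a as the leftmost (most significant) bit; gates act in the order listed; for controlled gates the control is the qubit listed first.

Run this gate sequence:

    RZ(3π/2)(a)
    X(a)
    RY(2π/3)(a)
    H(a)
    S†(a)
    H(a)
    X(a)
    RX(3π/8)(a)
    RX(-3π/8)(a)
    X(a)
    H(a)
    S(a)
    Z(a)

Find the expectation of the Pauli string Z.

In the final state, Z has expectation -sqrt(3)/2.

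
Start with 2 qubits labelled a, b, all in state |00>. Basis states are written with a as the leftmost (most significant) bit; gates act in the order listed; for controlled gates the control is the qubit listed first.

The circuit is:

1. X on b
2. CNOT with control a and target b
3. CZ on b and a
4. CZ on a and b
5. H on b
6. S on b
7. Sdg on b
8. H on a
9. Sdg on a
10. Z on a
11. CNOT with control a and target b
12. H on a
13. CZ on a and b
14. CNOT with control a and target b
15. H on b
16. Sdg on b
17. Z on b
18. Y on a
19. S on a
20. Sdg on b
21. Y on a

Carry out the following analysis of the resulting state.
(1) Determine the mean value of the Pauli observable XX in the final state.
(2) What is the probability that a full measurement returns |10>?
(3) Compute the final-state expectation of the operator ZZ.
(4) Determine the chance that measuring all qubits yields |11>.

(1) In the final state, XX has expectation 1.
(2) Outcome |10> occurs with probability 1/2.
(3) The expectation value of ZZ is -1.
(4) The probability of measuring |11> is 0.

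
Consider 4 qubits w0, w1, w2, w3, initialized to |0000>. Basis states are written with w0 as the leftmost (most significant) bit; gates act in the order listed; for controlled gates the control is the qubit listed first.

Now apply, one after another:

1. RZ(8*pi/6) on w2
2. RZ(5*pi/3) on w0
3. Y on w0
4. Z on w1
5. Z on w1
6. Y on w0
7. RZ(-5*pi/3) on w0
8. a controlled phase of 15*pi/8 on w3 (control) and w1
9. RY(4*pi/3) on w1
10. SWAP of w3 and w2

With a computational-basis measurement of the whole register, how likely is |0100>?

The probability of measuring |0100> is 3/4.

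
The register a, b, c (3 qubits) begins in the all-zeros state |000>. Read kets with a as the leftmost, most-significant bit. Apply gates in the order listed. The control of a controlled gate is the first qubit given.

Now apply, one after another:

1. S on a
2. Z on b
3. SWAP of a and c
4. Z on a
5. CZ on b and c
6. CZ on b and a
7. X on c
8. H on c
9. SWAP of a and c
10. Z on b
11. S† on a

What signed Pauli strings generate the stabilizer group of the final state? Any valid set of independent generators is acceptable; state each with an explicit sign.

One valid set of independent stabilizer generators is +YII, +IZI, +IIZ (any independent generating set of the same group is equally correct).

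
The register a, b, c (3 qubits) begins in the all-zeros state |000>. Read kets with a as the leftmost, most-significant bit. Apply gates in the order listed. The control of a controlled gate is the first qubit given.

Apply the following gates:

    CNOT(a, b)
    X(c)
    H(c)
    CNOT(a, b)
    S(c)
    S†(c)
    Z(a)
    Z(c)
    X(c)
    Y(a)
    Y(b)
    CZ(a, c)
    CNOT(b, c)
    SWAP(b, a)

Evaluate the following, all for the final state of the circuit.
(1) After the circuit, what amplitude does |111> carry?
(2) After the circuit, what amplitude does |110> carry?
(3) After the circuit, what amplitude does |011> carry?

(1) The final state's coefficient on |111> equals -sqrt(2)/2.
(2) |110> carries amplitude sqrt(2)/2 in the final state.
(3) The final state's coefficient on |011> equals 0.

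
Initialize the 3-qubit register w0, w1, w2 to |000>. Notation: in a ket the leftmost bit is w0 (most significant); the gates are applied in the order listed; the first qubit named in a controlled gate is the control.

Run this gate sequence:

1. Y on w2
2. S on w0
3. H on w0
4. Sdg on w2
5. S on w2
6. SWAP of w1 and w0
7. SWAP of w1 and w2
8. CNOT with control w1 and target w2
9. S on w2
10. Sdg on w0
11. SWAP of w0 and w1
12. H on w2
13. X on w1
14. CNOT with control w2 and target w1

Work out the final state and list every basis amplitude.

The resulting statevector has amplitude 1/2 + I/2 on |101>, -1/2 + I/2 on |110>, and 0 on every other basis state.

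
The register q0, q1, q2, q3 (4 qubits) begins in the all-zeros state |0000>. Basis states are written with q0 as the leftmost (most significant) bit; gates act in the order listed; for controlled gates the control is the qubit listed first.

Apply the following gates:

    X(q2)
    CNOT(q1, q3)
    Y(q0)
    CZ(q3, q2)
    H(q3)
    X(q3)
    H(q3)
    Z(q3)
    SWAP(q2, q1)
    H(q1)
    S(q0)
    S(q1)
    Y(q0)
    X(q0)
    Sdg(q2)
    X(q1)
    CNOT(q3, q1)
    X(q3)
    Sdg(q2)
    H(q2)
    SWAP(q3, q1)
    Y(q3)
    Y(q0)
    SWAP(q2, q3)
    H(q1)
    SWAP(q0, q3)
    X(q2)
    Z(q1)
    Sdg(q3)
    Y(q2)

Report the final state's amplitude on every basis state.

The final amplitudes are -sqrt(2)/4 on |0000>, 0 on |0001>, sqrt(2)*I/4 on |0010>, 0 on |0011>, -sqrt(2)/4 on |0100>, 0 on |0101>, sqrt(2)*I/4 on |0110>, 0 on |0111>, -sqrt(2)/4 on |1000>, 0 on |1001>, sqrt(2)*I/4 on |1010>, 0 on |1011>, -sqrt(2)/4 on |1100>, 0 on |1101>, sqrt(2)*I/4 on |1110>, 0 on |1111>. Key observation: the block from step 5 through step 8 cancels to the identity and can be dropped.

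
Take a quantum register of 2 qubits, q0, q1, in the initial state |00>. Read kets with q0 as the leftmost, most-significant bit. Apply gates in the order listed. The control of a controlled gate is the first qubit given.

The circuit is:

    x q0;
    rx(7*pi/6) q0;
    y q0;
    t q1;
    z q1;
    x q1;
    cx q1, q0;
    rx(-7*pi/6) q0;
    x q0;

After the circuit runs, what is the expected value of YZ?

The expectation value of YZ is -sqrt(3)/2.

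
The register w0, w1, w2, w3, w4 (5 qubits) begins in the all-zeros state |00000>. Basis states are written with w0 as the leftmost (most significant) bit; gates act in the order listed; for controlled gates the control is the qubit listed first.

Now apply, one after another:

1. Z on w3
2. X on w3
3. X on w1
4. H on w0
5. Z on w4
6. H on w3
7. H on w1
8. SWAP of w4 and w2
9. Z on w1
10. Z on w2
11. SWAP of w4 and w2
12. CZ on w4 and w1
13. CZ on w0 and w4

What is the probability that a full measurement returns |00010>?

Outcome |00010> occurs with probability 1/8.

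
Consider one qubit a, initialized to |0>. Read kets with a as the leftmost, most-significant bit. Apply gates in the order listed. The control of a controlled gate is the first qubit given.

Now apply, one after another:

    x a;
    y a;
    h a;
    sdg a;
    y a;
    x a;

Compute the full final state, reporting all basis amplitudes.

After the circuit, the state carries amplitude sqrt(2)/2 on |0>, sqrt(2)*I/2 on |1>.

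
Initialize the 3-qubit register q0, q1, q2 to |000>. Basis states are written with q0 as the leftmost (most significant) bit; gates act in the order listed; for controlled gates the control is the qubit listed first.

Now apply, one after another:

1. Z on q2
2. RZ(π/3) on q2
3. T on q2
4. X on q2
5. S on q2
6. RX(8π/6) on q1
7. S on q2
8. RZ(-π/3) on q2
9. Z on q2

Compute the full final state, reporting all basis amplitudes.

The final amplitudes are exp(2*I*pi/3)/2 on |001>, -sqrt(3)*exp(I*pi/6)/2 on |011>, and 0 on every other basis state.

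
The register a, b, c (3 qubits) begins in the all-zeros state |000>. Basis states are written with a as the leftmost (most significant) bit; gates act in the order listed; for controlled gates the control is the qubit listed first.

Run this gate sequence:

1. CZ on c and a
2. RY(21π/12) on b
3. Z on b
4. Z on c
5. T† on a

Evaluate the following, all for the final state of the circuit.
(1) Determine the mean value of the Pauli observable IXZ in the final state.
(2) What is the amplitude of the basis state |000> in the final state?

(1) The expectation value of IXZ is sqrt(2)/2.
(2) |000> carries amplitude -sqrt(sqrt(2) + 2)/2 in the final state.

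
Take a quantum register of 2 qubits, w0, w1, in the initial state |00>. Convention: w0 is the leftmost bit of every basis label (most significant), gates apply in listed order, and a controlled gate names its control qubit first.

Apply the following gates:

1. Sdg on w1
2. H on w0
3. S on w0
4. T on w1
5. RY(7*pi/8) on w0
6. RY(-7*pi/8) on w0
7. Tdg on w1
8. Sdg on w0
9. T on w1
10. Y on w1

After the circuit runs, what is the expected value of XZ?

The observable XZ averages to -1. Key observation: steps 3-8 multiply out to the identity, so the circuit reduces to the remaining gates.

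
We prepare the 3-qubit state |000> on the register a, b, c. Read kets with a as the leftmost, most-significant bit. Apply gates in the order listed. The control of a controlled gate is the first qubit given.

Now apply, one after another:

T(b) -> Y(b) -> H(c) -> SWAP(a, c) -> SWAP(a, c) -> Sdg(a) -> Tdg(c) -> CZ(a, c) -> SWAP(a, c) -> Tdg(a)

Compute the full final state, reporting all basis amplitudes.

The final amplitudes are sqrt(2)*I/2 on |010>, sqrt(2)/2 on |110>, and 0 on every other basis state. Key observation: gates 4-5 undo each other exactly, leaving only the rest of the circuit to track.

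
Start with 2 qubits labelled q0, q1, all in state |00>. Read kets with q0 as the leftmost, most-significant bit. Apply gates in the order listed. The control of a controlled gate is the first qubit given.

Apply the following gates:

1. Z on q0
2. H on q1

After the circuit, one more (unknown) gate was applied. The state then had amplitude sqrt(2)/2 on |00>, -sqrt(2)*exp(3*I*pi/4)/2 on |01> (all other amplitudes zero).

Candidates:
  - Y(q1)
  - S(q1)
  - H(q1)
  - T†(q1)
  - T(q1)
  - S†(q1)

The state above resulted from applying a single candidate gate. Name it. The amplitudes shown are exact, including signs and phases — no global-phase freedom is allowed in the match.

The unique candidate consistent with the amplitudes is T†(q1).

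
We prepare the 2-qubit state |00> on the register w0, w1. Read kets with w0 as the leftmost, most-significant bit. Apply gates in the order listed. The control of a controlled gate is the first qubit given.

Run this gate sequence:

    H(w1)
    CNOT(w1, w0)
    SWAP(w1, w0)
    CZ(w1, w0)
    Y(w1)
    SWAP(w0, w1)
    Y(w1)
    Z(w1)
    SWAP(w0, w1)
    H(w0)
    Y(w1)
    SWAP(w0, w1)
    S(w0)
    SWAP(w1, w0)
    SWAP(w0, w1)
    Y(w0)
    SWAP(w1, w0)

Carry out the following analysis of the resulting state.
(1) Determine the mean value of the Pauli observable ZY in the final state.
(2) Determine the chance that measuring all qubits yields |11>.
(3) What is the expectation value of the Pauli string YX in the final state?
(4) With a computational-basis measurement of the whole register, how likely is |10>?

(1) The expectation value of ZY is -1.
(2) Outcome |11> occurs with probability 1/4.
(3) The expectation value of YX is 1.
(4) The probability of measuring |10> is 1/4.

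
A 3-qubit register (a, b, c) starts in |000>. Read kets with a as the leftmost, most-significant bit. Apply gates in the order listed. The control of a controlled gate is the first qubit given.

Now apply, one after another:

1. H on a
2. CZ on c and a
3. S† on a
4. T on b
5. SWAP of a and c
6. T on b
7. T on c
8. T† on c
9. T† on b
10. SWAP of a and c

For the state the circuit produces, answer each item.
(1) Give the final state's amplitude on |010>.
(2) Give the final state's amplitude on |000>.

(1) The final state's coefficient on |010> equals 0. Key observation: the block from step 5 through step 10 cancels to the identity and can be dropped.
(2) The final state's coefficient on |000> equals sqrt(2)/2.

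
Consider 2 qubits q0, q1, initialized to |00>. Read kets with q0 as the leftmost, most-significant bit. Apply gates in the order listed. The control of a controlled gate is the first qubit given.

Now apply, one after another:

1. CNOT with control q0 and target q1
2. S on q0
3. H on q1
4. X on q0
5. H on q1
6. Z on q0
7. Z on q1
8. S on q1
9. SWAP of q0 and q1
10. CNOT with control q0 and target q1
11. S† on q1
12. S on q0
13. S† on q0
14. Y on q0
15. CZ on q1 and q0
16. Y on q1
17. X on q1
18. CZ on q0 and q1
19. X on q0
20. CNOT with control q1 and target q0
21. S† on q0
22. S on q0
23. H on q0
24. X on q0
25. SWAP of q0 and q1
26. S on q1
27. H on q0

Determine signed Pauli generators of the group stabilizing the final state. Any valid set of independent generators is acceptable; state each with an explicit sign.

The stabilizer group can be generated by -XI, -IY, among other valid generating sets. Key observation: gates 12-13 undo each other exactly, leaving only the rest of the circuit to track.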